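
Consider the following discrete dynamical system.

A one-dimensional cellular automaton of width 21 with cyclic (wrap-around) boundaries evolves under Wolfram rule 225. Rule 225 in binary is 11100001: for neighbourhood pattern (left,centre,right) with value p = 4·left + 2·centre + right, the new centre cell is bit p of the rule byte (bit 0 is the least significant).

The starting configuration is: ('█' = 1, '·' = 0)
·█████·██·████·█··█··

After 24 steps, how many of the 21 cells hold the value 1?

6

step 0: ·█████·██·████·█··█··
step 1: ··█████·██·████·····█
step 2: ···█████·██·███·███··
step 3: ██··█████·██·███·██·█
step 4: ██···█████·██·███·██·
step 5: ·█·█··█████·██·███·██
step 6: █·█····█████·██·███·█
step 7: ██··██··█████·██·███·
step 8: ·█···█···█████·██·███
step 9: █··█···█··█████·██·██
step 10: █····█·····█████·██·█
step 11: █·██···███··█████·██·
step 12: ·█·█·█··██···█████·██
step 13: █·█·█····█·█··█████·█
step 14: ██·█··██··█····█████·
step 15: ·██····█····██··█████
step 16: █·█·██···██··█···████
step 17: ██·█·█·█··█····█··███
step 18: ███·█·█·····██·····██
step 19: ████·█··███··█·███··█
step 20: █████····██···█·██···
step 21: ·████·██··█·█··█·█·█·
step 22: ··████·█···█····█·█··
step 23: █··████··█···██··█··█
step 24: █···███····█··█······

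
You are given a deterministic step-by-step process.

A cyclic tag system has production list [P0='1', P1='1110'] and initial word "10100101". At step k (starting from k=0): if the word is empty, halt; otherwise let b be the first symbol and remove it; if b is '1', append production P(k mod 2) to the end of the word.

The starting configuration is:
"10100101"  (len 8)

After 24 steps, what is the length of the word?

step 0: "10100101"  (len 8)
step 1: "01001011"  (len 8)
step 2: "1001011"  (len 7)
step 3: "0010111"  (len 7)
step 4: "010111"  (len 6)
step 5: "10111"  (len 5)
step 6: "01111110"  (len 8)
step 7: "1111110"  (len 7)
step 8: "1111101110"  (len 10)
step 9: "1111011101"  (len 10)
step 10: "1110111011110"  (len 13)
step 11: "1101110111101"  (len 13)
step 12: "1011101111011110"  (len 16)
step 13: "0111011110111101"  (len 16)
step 14: "111011110111101"  (len 15)
step 15: "110111101111011"  (len 15)
step 16: "101111011110111110"  (len 18)
step 17: "011110111101111101"  (len 18)
step 18: "11110111101111101"  (len 17)
step 19: "11101111011111011"  (len 17)
step 20: "11011110111110111110"  (len 20)
step 21: "10111101111101111101"  (len 20)
step 22: "01111011111011111011110"  (len 23)
step 23: "1111011111011111011110"  (len 22)
step 24: "1110111110111110111101110"  (len 25)

25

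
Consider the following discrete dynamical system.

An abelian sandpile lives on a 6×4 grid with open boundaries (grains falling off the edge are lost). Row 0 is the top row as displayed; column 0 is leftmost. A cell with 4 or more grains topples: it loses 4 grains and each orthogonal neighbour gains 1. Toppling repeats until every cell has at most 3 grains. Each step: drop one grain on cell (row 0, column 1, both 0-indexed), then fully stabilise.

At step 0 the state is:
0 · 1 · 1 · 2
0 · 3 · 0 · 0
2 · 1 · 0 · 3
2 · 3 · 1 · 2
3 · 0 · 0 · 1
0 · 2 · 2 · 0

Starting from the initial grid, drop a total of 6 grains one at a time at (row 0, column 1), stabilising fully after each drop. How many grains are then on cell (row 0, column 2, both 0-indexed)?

3

step 0: 0 · 1 · 1 · 2
0 · 3 · 0 · 0
2 · 1 · 0 · 3
2 · 3 · 1 · 2
3 · 0 · 0 · 1
0 · 2 · 2 · 0
step 1: 0 · 2 · 1 · 2
0 · 3 · 0 · 0
2 · 1 · 0 · 3
2 · 3 · 1 · 2
3 · 0 · 0 · 1
0 · 2 · 2 · 0
step 2: 0 · 3 · 1 · 2
0 · 3 · 0 · 0
2 · 1 · 0 · 3
2 · 3 · 1 · 2
3 · 0 · 0 · 1
0 · 2 · 2 · 0
step 3: 1 · 1 · 2 · 2
1 · 0 · 1 · 0
2 · 2 · 0 · 3
2 · 3 · 1 · 2
3 · 0 · 0 · 1
0 · 2 · 2 · 0
step 4: 1 · 2 · 2 · 2
1 · 0 · 1 · 0
2 · 2 · 0 · 3
2 · 3 · 1 · 2
3 · 0 · 0 · 1
0 · 2 · 2 · 0
step 5: 1 · 3 · 2 · 2
1 · 0 · 1 · 0
2 · 2 · 0 · 3
2 · 3 · 1 · 2
3 · 0 · 0 · 1
0 · 2 · 2 · 0
step 6: 2 · 0 · 3 · 2
1 · 1 · 1 · 0
2 · 2 · 0 · 3
2 · 3 · 1 · 2
3 · 0 · 0 · 1
0 · 2 · 2 · 0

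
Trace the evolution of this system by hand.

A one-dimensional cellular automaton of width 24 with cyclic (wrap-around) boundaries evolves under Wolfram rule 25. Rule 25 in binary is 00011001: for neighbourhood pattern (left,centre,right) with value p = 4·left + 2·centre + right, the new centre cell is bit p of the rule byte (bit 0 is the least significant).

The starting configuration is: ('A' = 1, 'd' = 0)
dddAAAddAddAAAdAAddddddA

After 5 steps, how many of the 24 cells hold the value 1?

0) dddAAAddAddAAAdAAddddddA
1) AAdAddAddAdAdddAdAAAAAdd
2) AdddAddAddddAAdddAddddAd
3) dAAddAddAAAdAdAAddAAAddd
4) dAdAddAdAdddddAdAdAddAAA
5) ddddAddddAAAAddddddAdAdd

7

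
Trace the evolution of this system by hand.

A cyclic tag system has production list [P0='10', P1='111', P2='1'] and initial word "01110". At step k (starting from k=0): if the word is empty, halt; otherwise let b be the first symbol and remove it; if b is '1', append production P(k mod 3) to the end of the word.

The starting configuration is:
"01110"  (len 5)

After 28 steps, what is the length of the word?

13

t=0: "01110"  (len 5)
t=1: "1110"  (len 4)
t=2: "110111"  (len 6)
t=3: "101111"  (len 6)
t=4: "0111110"  (len 7)
t=5: "111110"  (len 6)
t=6: "111101"  (len 6)
t=7: "1110110"  (len 7)
t=8: "110110111"  (len 9)
t=9: "101101111"  (len 9)
t=10: "0110111110"  (len 10)
t=11: "110111110"  (len 9)
t=12: "101111101"  (len 9)
t=13: "0111110110"  (len 10)
t=14: "111110110"  (len 9)
t=15: "111101101"  (len 9)
t=16: "1110110110"  (len 10)
t=17: "110110110111"  (len 12)
t=18: "101101101111"  (len 12)
t=19: "0110110111110"  (len 13)
t=20: "110110111110"  (len 12)
t=21: "101101111101"  (len 12)
t=22: "0110111110110"  (len 13)
t=23: "110111110110"  (len 12)
t=24: "101111101101"  (len 12)
t=25: "0111110110110"  (len 13)
t=26: "111110110110"  (len 12)
t=27: "111101101101"  (len 12)
t=28: "1110110110110"  (len 13)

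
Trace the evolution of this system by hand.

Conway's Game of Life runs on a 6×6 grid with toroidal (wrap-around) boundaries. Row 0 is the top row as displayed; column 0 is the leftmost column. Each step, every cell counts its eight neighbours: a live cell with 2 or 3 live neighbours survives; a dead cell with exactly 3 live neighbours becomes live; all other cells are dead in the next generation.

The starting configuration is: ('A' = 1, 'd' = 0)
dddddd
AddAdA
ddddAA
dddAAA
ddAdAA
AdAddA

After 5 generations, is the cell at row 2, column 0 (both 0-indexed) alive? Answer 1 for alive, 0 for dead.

0

step 0: dddddd
AddAdA
ddddAA
dddAAA
ddAdAA
AdAddA
step 1: dAddAd
AddddA
dddddd
Addddd
dAAddd
AAdAAA
step 2: dAAAdd
AddddA
AddddA
dAdddd
ddAAAd
dddAAA
step 3: dAAAdd
ddAdAA
dAdddA
AAAAAA
ddAddA
dAdddA
step 4: dAdAdA
ddddAA
dddddd
dddAdd
dddddd
dAdAAd
step 5: dddAdA
AdddAA
ddddAd
dddddd
ddAAAd
AddAAd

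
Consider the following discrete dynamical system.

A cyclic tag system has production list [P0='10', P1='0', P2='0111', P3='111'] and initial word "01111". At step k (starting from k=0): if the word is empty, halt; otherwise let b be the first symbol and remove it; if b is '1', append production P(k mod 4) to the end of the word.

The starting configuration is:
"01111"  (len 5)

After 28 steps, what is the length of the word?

k=0  "01111"  (len 5)
k=1  "1111"  (len 4)
k=2  "1110"  (len 4)
k=3  "1100111"  (len 7)
k=4  "100111111"  (len 9)
k=5  "0011111110"  (len 10)
k=6  "011111110"  (len 9)
k=7  "11111110"  (len 8)
k=8  "1111110111"  (len 10)
k=9  "11111011110"  (len 11)
k=10  "11110111100"  (len 11)
k=11  "11101111000111"  (len 14)
k=12  "1101111000111111"  (len 16)
k=13  "10111100011111110"  (len 17)
k=14  "01111000111111100"  (len 17)
k=15  "1111000111111100"  (len 16)
k=16  "111000111111100111"  (len 18)
k=17  "1100011111110011110"  (len 19)
k=18  "1000111111100111100"  (len 19)
k=19  "0001111111001111000111"  (len 22)
k=20  "001111111001111000111"  (len 21)
k=21  "01111111001111000111"  (len 20)
k=22  "1111111001111000111"  (len 19)
k=23  "1111110011110001110111"  (len 22)
k=24  "111110011110001110111111"  (len 24)
k=25  "1111001111000111011111110"  (len 25)
k=26  "1110011110001110111111100"  (len 25)
k=27  "1100111100011101111111000111"  (len 28)
k=28  "100111100011101111111000111111"  (len 30)

30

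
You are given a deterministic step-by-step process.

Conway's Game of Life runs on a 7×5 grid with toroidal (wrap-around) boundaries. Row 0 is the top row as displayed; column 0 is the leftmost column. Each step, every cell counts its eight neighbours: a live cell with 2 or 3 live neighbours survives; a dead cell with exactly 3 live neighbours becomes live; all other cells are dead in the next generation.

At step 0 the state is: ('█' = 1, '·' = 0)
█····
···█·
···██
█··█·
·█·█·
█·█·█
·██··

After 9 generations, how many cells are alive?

gen 0: █····
···█·
···██
█··█·
·█·█·
█·█·█
·██··
gen 1: ·██··
···█·
··██·
█··█·
·█·█·
█···█
··███
gen 2: ·█··█
·█·█·
··██·
·█·█·
·███·
██···
··█·█
gen 3: ·█··█
██·██
·█·██
·█··█
···██
█···█
··███
gen 4: ·█···
·█···
·█···
·····
···█·
█·█··
·██··
gen 5: ██···
███··
·····
·····
·····
··██·
█·█··
gen 6: ····█
█·█··
·█···
·····
·····
·███·
█·███
gen 7: ··█··
██···
·█···
·····
··█··
██···
█····
gen 8: █····
███··
██···
·····
·█···
██···
█····
gen 9: █···█
··█·█
█·█··
██···
██···
██···
█···█

14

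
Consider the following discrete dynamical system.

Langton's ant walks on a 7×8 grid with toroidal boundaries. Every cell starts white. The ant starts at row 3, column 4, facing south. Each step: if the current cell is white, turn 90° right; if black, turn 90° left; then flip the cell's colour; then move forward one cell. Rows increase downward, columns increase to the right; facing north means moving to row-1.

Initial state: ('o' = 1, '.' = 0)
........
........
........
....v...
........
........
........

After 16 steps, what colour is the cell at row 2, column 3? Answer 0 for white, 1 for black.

0) ........
........
........
....v...
........
........
........
1) ........
........
........
...<o...
........
........
........
2) ........
........
...^....
...oo...
........
........
........
3) ........
........
...o>...
...oo...
........
........
........
4) ........
........
...oo...
...ov...
........
........
........
5) ........
........
...oo...
...o.>..
........
........
........
6) ........
........
...oo...
...o.o..
.....v..
........
........
7) ........
........
...oo...
...o.o..
....<o..
........
........
8) ........
........
...oo...
...o^o..
....oo..
........
........
9) ........
........
...oo...
...oo>..
....oo..
........
........
10) ........
........
...oo^..
...oo...
....oo..
........
........
11) ........
........
...ooo>.
...oo...
....oo..
........
........
12) ........
........
...oooo.
...oo.v.
....oo..
........
........
13) ........
........
...oooo.
...oo<o.
....oo..
........
........
14) ........
........
...oo^o.
...oooo.
....oo..
........
........
15) ........
........
...o<.o.
...oooo.
....oo..
........
........
16) ........
........
...o..o.
...ovoo.
....oo..
........
........

1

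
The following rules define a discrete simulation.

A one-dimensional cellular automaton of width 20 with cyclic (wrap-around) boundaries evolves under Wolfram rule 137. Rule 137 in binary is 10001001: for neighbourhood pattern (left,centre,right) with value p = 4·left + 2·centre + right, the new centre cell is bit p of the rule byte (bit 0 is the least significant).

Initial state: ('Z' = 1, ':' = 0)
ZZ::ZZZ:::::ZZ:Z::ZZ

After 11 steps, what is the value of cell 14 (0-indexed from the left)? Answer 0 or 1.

1

[0] ZZ::ZZZ:::::ZZ:Z::ZZ
[1] Z:::ZZ::ZZZ:Z:::::ZZ
[2] ::Z:Z:::ZZ::::ZZZ:ZZ
[3] ::::::Z:Z::ZZ:ZZ::Z:
[4] ZZZZZ::::::Z::Z:::::
[5] ZZZZ::ZZZZ::::::ZZZ:
[6] ZZZ:::ZZZ::ZZZZ:ZZ::
[7] ZZ::Z:ZZ:::ZZZ::Z:::
[8] Z:::::Z::Z:ZZ:::::Z:
[9] ::ZZZ::::::Z::ZZZ:::
[10] Z:ZZ::ZZZZ::::ZZ::ZZ
[11] ::Z:::ZZZ::ZZ:Z:::ZZ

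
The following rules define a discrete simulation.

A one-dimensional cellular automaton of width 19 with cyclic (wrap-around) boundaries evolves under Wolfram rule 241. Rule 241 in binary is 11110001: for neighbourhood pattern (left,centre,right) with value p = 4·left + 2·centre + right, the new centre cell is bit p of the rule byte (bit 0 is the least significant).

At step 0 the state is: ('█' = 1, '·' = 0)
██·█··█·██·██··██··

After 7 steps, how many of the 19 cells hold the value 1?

step 0: ██·█··█·██·██··██··
step 1: ·██·█··█·██·██··██·
step 2: ··██·█··█·██·██··██
step 3: █··██·█··█·██·██··█
step 4: ██··██·█··█·██·██··
step 5: ·██··██·█··█·██·██·
step 6: ··██··██·█··█·██·██
step 7: █··██··██·█··█·██·█

10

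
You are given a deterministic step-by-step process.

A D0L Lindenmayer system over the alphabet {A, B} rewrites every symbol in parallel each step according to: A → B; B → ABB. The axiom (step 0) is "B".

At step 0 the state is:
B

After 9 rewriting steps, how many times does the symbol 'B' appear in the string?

2378

k=0  B
k=1  ABB
k=2  BABBABB
k=3  ABBBABBABBBABBABB
k=4  BABBABBABBBABBABBBABBABBABBBABBABBBABBABB
k=5  ABBBABBABBBABBABBBABBABBABBBABBABBBABBABBABBBABBABBBABBABBBABBABBABBBABBABBBABBABBABBBABBABBBABBABB
k=6  BABBABBABBBABBABBBABBABBABBBABBABBBABBABBABBBABBABBBABBABB…ABBBABBABBBABBABBBABBABBABBBABBABBBABBABBABBBABBABBBABBABB  (len 239)
k=7  ABBBABBABBBABBABBBABBABBABBBABBABBBABBABBABBBABBABBBABBABB…ABBBABBABBBABBABBBABBABBABBBABBABBBABBABBABBBABBABBBABBABB  (len 577)
k=8  BABBABBABBBABBABBBABBABBABBBABBABBBABBABBABBBABBABBBABBABB…ABBBABBABBBABBABBBABBABBABBBABBABBBABBABBABBBABBABBBABBABB  (len 1393)
k=9  ABBBABBABBBABBABBBABBABBABBBABBABBBABBABBABBBABBABBBABBABB…ABBBABBABBBABBABBBABBABBABBBABBABBBABBABBABBBABBABBBABBABB  (len 3363)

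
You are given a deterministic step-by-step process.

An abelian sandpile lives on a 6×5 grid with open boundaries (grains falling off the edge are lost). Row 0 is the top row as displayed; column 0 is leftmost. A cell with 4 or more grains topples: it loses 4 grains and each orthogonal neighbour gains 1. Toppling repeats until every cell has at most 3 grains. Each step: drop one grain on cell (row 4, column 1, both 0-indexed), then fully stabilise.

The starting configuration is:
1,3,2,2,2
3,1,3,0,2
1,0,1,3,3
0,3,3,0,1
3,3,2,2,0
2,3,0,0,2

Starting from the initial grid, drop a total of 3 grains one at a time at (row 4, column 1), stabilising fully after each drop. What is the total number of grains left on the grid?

step 0: 1,3,2,2,2
3,1,3,0,2
1,0,1,3,3
0,3,3,0,1
3,3,2,2,0
2,3,0,0,2
step 1: 1,3,2,2,2
3,1,3,0,2
1,1,2,3,3
2,2,1,1,1
2,0,1,3,0
0,2,2,0,2
step 2: 1,3,2,2,2
3,1,3,0,2
1,1,2,3,3
2,2,1,1,1
2,1,1,3,0
0,2,2,0,2
step 3: 1,3,2,2,2
3,1,3,0,2
1,1,2,3,3
2,2,1,1,1
2,2,1,3,0
0,2,2,0,2

50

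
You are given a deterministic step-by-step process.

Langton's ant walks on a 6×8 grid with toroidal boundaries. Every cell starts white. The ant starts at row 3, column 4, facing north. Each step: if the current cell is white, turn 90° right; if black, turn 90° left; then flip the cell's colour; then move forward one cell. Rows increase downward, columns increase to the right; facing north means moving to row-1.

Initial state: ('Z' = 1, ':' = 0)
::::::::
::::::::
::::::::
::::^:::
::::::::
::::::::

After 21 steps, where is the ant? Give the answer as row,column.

5,1

step 0: ::::::::
::::::::
::::::::
::::^:::
::::::::
::::::::
step 1: ::::::::
::::::::
::::::::
::::Z>::
::::::::
::::::::
step 2: ::::::::
::::::::
::::::::
::::ZZ::
:::::v::
::::::::
step 3: ::::::::
::::::::
::::::::
::::ZZ::
::::<Z::
::::::::
step 4: ::::::::
::::::::
::::::::
::::^Z::
::::ZZ::
::::::::
step 5: ::::::::
::::::::
::::::::
:::<:Z::
::::ZZ::
::::::::
step 6: ::::::::
::::::::
:::^::::
:::Z:Z::
::::ZZ::
::::::::
step 7: ::::::::
::::::::
:::Z>:::
:::Z:Z::
::::ZZ::
::::::::
step 8: ::::::::
::::::::
:::ZZ:::
:::ZvZ::
::::ZZ::
::::::::
step 9: ::::::::
::::::::
:::ZZ:::
:::<ZZ::
::::ZZ::
::::::::
step 10: ::::::::
::::::::
:::ZZ:::
::::ZZ::
:::vZZ::
::::::::
step 11: ::::::::
::::::::
:::ZZ:::
::::ZZ::
::<ZZZ::
::::::::
step 12: ::::::::
::::::::
:::ZZ:::
::^:ZZ::
::ZZZZ::
::::::::
step 13: ::::::::
::::::::
:::ZZ:::
::Z>ZZ::
::ZZZZ::
::::::::
step 14: ::::::::
::::::::
:::ZZ:::
::ZZZZ::
::ZvZZ::
::::::::
step 15: ::::::::
::::::::
:::ZZ:::
::ZZZZ::
::Z:>Z::
::::::::
step 16: ::::::::
::::::::
:::ZZ:::
::ZZ^Z::
::Z::Z::
::::::::
step 17: ::::::::
::::::::
:::ZZ:::
::Z<:Z::
::Z::Z::
::::::::
step 18: ::::::::
::::::::
:::ZZ:::
::Z::Z::
::Zv:Z::
::::::::
step 19: ::::::::
::::::::
:::ZZ:::
::Z::Z::
::<Z:Z::
::::::::
step 20: ::::::::
::::::::
:::ZZ:::
::Z::Z::
:::Z:Z::
::v:::::
step 21: ::::::::
::::::::
:::ZZ:::
::Z::Z::
:::Z:Z::
:<Z:::::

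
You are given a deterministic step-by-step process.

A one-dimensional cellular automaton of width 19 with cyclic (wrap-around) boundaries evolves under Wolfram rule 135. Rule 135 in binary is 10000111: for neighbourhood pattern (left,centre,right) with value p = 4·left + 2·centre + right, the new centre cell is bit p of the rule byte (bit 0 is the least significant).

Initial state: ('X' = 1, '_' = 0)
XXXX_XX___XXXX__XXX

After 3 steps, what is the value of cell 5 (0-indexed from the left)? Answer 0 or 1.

1

step 0: XXXX_XX___XXXX__XXX
step 1: XXX_____XX_XX__X_XX
step 2: XX__XXXX______XX__X
step 3: X__X_XX__XXXXX___X_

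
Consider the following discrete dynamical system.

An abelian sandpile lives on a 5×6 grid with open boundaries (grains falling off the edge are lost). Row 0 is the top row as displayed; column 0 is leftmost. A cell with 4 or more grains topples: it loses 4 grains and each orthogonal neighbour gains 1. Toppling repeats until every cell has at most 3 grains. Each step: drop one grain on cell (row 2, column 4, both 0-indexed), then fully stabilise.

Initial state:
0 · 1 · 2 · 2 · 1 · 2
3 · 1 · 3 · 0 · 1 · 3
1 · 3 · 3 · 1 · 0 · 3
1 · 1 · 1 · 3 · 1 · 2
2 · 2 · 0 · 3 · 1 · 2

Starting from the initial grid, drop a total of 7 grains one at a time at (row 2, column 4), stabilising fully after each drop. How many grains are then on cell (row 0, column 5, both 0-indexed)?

k=0  0 · 1 · 2 · 2 · 1 · 2
3 · 1 · 3 · 0 · 1 · 3
1 · 3 · 3 · 1 · 0 · 3
1 · 1 · 1 · 3 · 1 · 2
2 · 2 · 0 · 3 · 1 · 2
k=1  0 · 1 · 2 · 2 · 1 · 2
3 · 1 · 3 · 0 · 1 · 3
1 · 3 · 3 · 1 · 1 · 3
1 · 1 · 1 · 3 · 1 · 2
2 · 2 · 0 · 3 · 1 · 2
k=2  0 · 1 · 2 · 2 · 1 · 2
3 · 1 · 3 · 0 · 1 · 3
1 · 3 · 3 · 1 · 2 · 3
1 · 1 · 1 · 3 · 1 · 2
2 · 2 · 0 · 3 · 1 · 2
k=3  0 · 1 · 2 · 2 · 1 · 2
3 · 1 · 3 · 0 · 1 · 3
1 · 3 · 3 · 1 · 3 · 3
1 · 1 · 1 · 3 · 1 · 2
2 · 2 · 0 · 3 · 1 · 2
k=4  0 · 1 · 2 · 2 · 1 · 3
3 · 1 · 3 · 0 · 3 · 0
1 · 3 · 3 · 2 · 1 · 1
1 · 1 · 1 · 3 · 2 · 3
2 · 2 · 0 · 3 · 1 · 2
k=5  0 · 1 · 2 · 2 · 1 · 3
3 · 1 · 3 · 0 · 3 · 0
1 · 3 · 3 · 2 · 2 · 1
1 · 1 · 1 · 3 · 2 · 3
2 · 2 · 0 · 3 · 1 · 2
k=6  0 · 1 · 2 · 2 · 1 · 3
3 · 1 · 3 · 0 · 3 · 0
1 · 3 · 3 · 2 · 3 · 1
1 · 1 · 1 · 3 · 2 · 3
2 · 2 · 0 · 3 · 1 · 2
k=7  0 · 1 · 2 · 2 · 2 · 3
3 · 1 · 3 · 1 · 0 · 1
1 · 3 · 3 · 3 · 1 · 2
1 · 1 · 1 · 3 · 3 · 3
2 · 2 · 0 · 3 · 1 · 2

3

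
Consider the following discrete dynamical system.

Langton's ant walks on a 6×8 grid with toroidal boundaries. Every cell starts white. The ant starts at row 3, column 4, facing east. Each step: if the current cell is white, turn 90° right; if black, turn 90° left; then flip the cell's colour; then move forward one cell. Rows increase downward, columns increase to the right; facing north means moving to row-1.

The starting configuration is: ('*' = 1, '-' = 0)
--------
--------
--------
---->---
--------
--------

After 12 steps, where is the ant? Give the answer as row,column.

1,4

k=0  --------
--------
--------
---->---
--------
--------
k=1  --------
--------
--------
----*---
----v---
--------
k=2  --------
--------
--------
----*---
---<*---
--------
k=3  --------
--------
--------
---^*---
---**---
--------
k=4  --------
--------
--------
---*>---
---**---
--------
k=5  --------
--------
----^---
---*----
---**---
--------
k=6  --------
--------
----*>--
---*----
---**---
--------
k=7  --------
--------
----**--
---*-v--
---**---
--------
k=8  --------
--------
----**--
---*<*--
---**---
--------
k=9  --------
--------
----^*--
---***--
---**---
--------
k=10  --------
--------
---<-*--
---***--
---**---
--------
k=11  --------
---^----
---*-*--
---***--
---**---
--------
k=12  --------
---*>---
---*-*--
---***--
---**---
--------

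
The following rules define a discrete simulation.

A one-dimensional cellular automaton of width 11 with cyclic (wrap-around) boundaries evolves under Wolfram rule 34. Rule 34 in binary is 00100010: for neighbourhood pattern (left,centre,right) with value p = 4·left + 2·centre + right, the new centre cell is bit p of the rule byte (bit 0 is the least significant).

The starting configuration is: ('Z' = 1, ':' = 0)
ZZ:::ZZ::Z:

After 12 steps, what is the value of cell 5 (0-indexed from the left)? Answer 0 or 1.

0

[0] ZZ:::ZZ::Z:
[1] ::::Z:::Z:Z
[2] :::Z:::Z:Z:
[3] ::Z:::Z:Z::
[4] :Z:::Z:Z:::
[5] Z:::Z:Z::::
[6] :::Z:Z::::Z
[7] ::Z:Z::::Z:
[8] :Z:Z::::Z::
[9] Z:Z::::Z:::
[10] :Z::::Z:::Z
[11] Z::::Z:::Z:
[12] ::::Z:::Z:Z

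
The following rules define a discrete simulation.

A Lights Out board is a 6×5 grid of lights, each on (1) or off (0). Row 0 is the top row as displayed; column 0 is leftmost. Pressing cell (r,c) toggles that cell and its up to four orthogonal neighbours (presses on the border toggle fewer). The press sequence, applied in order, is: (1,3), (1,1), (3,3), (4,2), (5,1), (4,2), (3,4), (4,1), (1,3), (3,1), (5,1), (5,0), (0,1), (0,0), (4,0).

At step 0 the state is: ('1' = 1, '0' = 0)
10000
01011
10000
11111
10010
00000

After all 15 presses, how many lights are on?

t=0: 10000
01011
10000
11111
10010
00000
t=1: 10010
01100
10010
11111
10010
00000
t=2: 11010
10000
11010
11111
10010
00000
t=3: 11010
10000
11000
11000
10000
00000
t=4: 11010
10000
11000
11100
11110
00100
t=5: 11010
10000
11000
11100
10110
11000
t=6: 11010
10000
11000
11000
11000
11100
t=7: 11010
10000
11001
11011
11001
11100
t=8: 11010
10000
11001
10011
00101
10100
t=9: 11000
10111
11011
10011
00101
10100
t=10: 11000
10111
10011
01111
01101
10100
t=11: 11000
10111
10011
01111
00101
01000
t=12: 11000
10111
10011
01111
10101
10000
t=13: 00100
11111
10011
01111
10101
10000
t=14: 11100
01111
10011
01111
10101
10000
t=15: 11100
01111
10011
11111
01101
00000

18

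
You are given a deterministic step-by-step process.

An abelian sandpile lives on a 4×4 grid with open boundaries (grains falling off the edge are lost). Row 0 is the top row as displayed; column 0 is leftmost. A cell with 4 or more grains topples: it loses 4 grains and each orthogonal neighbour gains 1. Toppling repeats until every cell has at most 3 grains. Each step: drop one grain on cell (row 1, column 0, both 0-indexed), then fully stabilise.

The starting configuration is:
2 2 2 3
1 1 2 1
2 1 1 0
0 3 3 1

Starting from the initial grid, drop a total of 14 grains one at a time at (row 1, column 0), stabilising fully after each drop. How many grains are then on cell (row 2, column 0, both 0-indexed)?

gen 0: 2 2 2 3
1 1 2 1
2 1 1 0
0 3 3 1
gen 1: 2 2 2 3
2 1 2 1
2 1 1 0
0 3 3 1
gen 2: 2 2 2 3
3 1 2 1
2 1 1 0
0 3 3 1
gen 3: 3 2 2 3
0 2 2 1
3 1 1 0
0 3 3 1
gen 4: 3 2 2 3
1 2 2 1
3 1 1 0
0 3 3 1
gen 5: 3 2 2 3
2 2 2 1
3 1 1 0
0 3 3 1
gen 6: 3 2 2 3
3 2 2 1
3 1 1 0
0 3 3 1
gen 7: 0 3 2 3
2 3 2 1
0 2 1 0
1 3 3 1
gen 8: 0 3 2 3
3 3 2 1
0 2 1 0
1 3 3 1
gen 9: 2 0 3 3
1 1 3 1
1 3 1 0
1 3 3 1
gen 10: 2 0 3 3
2 1 3 1
1 3 1 0
1 3 3 1
gen 11: 2 0 3 3
3 1 3 1
1 3 1 0
1 3 3 1
gen 12: 3 0 3 3
0 2 3 1
2 3 1 0
1 3 3 1
gen 13: 3 0 3 3
1 2 3 1
2 3 1 0
1 3 3 1
gen 14: 3 0 3 3
2 2 3 1
2 3 1 0
1 3 3 1

2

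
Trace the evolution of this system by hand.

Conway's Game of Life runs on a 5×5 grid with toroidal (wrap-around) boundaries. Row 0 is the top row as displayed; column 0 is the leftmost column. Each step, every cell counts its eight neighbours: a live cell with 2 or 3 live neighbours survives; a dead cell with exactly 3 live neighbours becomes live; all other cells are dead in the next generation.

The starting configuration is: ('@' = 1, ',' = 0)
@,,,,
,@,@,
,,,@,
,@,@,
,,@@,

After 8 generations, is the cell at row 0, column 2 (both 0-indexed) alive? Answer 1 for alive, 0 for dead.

step 0: @,,,,
,@,@,
,,,@,
,@,@,
,,@@,
step 1: ,@,@@
,,@,@
,,,@@
,,,@@
,@@@@
step 2: ,@,,,
,,@,,
@,@,,
,,,,,
,@,,,
step 3: ,@@,,
,,@,,
,@,,,
,@,,,
,,,,,
step 4: ,@@,,
,,@,,
,@@,,
,,,,,
,@@,,
step 5: ,,,@,
,,,@,
,@@,,
,,,,,
,@@,,
step 6: ,,,@,
,,,@,
,,@,,
,,,,,
,,@,,
step 7: ,,@@,
,,@@,
,,,,,
,,,,,
,,,,,
step 8: ,,@@,
,,@@,
,,,,,
,,,,,
,,,,,

1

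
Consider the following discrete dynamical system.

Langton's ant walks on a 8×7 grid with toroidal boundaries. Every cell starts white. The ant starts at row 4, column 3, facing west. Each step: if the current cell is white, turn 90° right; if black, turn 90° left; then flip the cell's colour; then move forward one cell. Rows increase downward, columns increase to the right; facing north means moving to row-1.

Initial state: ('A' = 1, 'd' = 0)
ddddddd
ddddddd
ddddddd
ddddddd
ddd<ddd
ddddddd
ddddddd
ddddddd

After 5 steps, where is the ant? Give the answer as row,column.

0) ddddddd
ddddddd
ddddddd
ddddddd
ddd<ddd
ddddddd
ddddddd
ddddddd
1) ddddddd
ddddddd
ddddddd
ddd^ddd
dddAddd
ddddddd
ddddddd
ddddddd
2) ddddddd
ddddddd
ddddddd
dddA>dd
dddAddd
ddddddd
ddddddd
ddddddd
3) ddddddd
ddddddd
ddddddd
dddAAdd
dddAvdd
ddddddd
ddddddd
ddddddd
4) ddddddd
ddddddd
ddddddd
dddAAdd
ddd<Add
ddddddd
ddddddd
ddddddd
5) ddddddd
ddddddd
ddddddd
dddAAdd
ddddAdd
dddvddd
ddddddd
ddddddd

5,3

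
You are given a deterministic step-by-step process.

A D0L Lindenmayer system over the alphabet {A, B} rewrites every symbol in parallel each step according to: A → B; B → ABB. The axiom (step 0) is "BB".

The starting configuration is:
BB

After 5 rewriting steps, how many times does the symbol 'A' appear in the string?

58

k=0  BB
k=1  ABBABB
k=2  BABBABBBABBABB
k=3  ABBBABBABBBABBABBABBBABBABBBABBABB
k=4  BABBABBABBBABBABBBABBABBABBBABBABBBABBABBBABBABBABBBABBABBBABBABBABBBABBABBBABBABB
k=5  ABBBABBABBBABBABBBABBABBABBBABBABBBABBABBABBBABBABBBABBABB…ABBBABBABBBABBABBBABBABBABBBABBABBBABBABBABBBABBABBBABBABB  (len 198)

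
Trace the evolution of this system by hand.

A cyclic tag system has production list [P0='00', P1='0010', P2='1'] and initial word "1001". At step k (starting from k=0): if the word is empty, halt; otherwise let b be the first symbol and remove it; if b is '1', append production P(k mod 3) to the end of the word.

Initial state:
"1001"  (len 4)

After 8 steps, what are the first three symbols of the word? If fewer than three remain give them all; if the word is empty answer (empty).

(empty)

k=0  "1001"  (len 4)
k=1  "00100"  (len 5)
k=2  "0100"  (len 4)
k=3  "100"  (len 3)
k=4  "0000"  (len 4)
k=5  "000"  (len 3)
k=6  "00"  (len 2)
k=7  "0"  (len 1)
k=8  (halted — word empty)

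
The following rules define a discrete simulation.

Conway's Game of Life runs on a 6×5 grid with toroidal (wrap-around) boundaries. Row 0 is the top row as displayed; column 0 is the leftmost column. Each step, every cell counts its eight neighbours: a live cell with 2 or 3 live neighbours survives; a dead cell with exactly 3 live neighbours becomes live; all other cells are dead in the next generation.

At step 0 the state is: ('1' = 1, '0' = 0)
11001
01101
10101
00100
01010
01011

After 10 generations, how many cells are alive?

6

k=0  11001
01101
10101
00100
01010
01011
k=1  00000
00100
10101
10101
11011
01010
k=2  00100
01010
10101
00100
00000
01010
k=3  01010
11011
10101
01010
00100
00100
k=4  01010
00000
00000
11011
01110
01110
k=5  01010
00000
10001
11011
00000
10001
k=6  10001
10001
01010
01010
01010
10001
k=7  01010
01010
01010
11011
01010
01010
k=8  11011
11011
01010
01010
01010
11011
k=9  00000
00000
01010
11011
01010
00000
k=10  00000
00000
01010
01010
01010
00000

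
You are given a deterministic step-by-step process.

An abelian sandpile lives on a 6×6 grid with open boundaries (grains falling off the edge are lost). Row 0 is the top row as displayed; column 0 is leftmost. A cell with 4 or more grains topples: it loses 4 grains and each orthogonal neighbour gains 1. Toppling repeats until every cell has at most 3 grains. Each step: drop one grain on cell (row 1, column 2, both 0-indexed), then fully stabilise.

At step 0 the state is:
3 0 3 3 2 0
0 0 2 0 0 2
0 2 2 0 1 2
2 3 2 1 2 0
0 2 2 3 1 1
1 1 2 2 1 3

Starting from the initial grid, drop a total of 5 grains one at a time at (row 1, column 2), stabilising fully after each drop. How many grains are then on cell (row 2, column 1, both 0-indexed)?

3

t=0: 3 0 3 3 2 0
0 0 2 0 0 2
0 2 2 0 1 2
2 3 2 1 2 0
0 2 2 3 1 1
1 1 2 2 1 3
t=1: 3 0 3 3 2 0
0 0 3 0 0 2
0 2 2 0 1 2
2 3 2 1 2 0
0 2 2 3 1 1
1 1 2 2 1 3
t=2: 3 1 1 0 3 0
0 1 1 2 0 2
0 2 3 0 1 2
2 3 2 1 2 0
0 2 2 3 1 1
1 1 2 2 1 3
t=3: 3 1 1 0 3 0
0 1 2 2 0 2
0 2 3 0 1 2
2 3 2 1 2 0
0 2 2 3 1 1
1 1 2 2 1 3
t=4: 3 1 1 0 3 0
0 1 3 2 0 2
0 2 3 0 1 2
2 3 2 1 2 0
0 2 2 3 1 1
1 1 2 2 1 3
t=5: 3 1 2 0 3 0
0 2 1 3 0 2
0 3 0 1 1 2
2 3 3 1 2 0
0 2 2 3 1 1
1 1 2 2 1 3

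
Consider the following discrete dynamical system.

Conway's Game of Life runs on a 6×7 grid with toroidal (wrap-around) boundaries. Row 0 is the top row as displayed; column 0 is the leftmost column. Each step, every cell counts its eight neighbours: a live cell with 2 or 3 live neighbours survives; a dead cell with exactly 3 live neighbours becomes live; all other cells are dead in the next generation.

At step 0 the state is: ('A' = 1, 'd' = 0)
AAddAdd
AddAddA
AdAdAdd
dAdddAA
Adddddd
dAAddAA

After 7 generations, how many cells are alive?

step 0: AAddAdd
AddAddA
AdAdAdd
dAdddAA
Adddddd
dAAddAA
step 1: dddAAdd
ddAAAAA
ddAAAdd
dAdddAA
ddAdddd
ddAddAA
step 2: ddddddd
ddddddd
AAddddd
dAddAAd
AAAdddd
ddAdAAd
step 3: ddddddd
ddddddd
AAddddd
ddddddA
AdAdddA
ddAAddd
step 4: ddddddd
ddddddd
Adddddd
ddddddA
AAAAddA
dAAAddd
step 5: ddAdddd
ddddddd
ddddddd
ddAdddA
dddAddA
dddAddd
step 6: ddddddd
ddddddd
ddddddd
ddddddd
ddAAddd
ddAAddd
step 7: ddddddd
ddddddd
ddddddd
ddddddd
ddAAddd
ddAAddd

4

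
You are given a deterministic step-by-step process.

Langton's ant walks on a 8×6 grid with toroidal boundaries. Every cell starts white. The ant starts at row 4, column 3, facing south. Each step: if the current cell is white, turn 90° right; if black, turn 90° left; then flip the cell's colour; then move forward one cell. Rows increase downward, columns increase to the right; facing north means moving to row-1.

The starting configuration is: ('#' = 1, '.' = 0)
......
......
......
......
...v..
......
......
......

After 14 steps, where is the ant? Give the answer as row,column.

0) ......
......
......
......
...v..
......
......
......
1) ......
......
......
......
..<#..
......
......
......
2) ......
......
......
..^...
..##..
......
......
......
3) ......
......
......
..#>..
..##..
......
......
......
4) ......
......
......
..##..
..#v..
......
......
......
5) ......
......
......
..##..
..#.>.
......
......
......
6) ......
......
......
..##..
..#.#.
....v.
......
......
7) ......
......
......
..##..
..#.#.
...<#.
......
......
8) ......
......
......
..##..
..#^#.
...##.
......
......
9) ......
......
......
..##..
..##>.
...##.
......
......
10) ......
......
......
..##^.
..##..
...##.
......
......
11) ......
......
......
..###>
..##..
...##.
......
......
12) ......
......
......
..####
..##.v
...##.
......
......
13) ......
......
......
..####
..##<#
...##.
......
......
14) ......
......
......
..##^#
..####
...##.
......
......

3,4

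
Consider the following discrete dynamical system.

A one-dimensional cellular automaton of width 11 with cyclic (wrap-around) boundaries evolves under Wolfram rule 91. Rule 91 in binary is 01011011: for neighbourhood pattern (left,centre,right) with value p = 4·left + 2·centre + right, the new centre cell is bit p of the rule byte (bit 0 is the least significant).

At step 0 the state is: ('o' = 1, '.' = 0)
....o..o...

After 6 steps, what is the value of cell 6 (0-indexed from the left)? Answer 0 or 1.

0) ....o..o...
1) oooo.oo.ooo
2) ...o.oo.o..
3) ooo..oo..oo
4) ..oooooooo.
5) ooo......oo
6) ..oooooooo.

1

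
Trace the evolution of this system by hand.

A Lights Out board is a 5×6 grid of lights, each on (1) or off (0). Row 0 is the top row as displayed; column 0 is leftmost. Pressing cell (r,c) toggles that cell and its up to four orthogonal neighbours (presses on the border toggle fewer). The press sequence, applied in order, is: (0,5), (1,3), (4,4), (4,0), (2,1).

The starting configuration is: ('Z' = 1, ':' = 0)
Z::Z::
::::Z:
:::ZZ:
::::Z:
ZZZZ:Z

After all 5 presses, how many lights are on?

k=0  Z::Z::
::::Z:
:::ZZ:
::::Z:
ZZZZ:Z
k=1  Z::ZZZ
::::ZZ
:::ZZ:
::::Z:
ZZZZ:Z
k=2  Z:::ZZ
::ZZ:Z
::::Z:
::::Z:
ZZZZ:Z
k=3  Z:::ZZ
::ZZ:Z
::::Z:
::::::
ZZZ:Z:
k=4  Z:::ZZ
::ZZ:Z
::::Z:
Z:::::
::Z:Z:
k=5  Z:::ZZ
:ZZZ:Z
ZZZ:Z:
ZZ::::
::Z:Z:

15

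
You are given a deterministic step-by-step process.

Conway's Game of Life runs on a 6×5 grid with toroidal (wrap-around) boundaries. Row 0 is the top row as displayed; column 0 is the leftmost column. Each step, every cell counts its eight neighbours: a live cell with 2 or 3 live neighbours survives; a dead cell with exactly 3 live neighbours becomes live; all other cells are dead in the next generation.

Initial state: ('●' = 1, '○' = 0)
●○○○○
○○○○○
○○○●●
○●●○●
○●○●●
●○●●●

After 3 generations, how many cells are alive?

5

0) ●○○○○
○○○○○
○○○●●
○●●○●
○●○●●
●○●●●
1) ●●○●○
○○○○●
●○●●●
○●○○○
○○○○○
○○●○○
2) ●●●●●
○○○○○
●●●●●
●●●●●
○○○○○
○●●○○
3) ●○○●●
○○○○○
○○○○○
○○○○○
○○○○●
○○○○●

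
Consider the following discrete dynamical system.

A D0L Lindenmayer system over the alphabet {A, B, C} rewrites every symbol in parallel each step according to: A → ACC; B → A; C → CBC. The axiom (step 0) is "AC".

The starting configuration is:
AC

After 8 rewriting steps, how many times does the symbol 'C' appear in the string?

t=0: AC
t=1: ACCCBC
t=2: ACCCBCCBCCBCACBC
t=3: ACCCBCCBCCBCACBCCBCACBCCBCACBCACCCBCACBC
t=4: ACCCBCCBCCBCACBCCBCACBCCBCACBCACCCBCACBCCBCACBCACCCBCACBCCBCACBCACCCBCACBCACCCBCCBCCBCACBCACCCBCACBC
t=5: ACCCBCCBCCBCACBCCBCACBCCBCACBCACCCBCACBCCBCACBCACCCBCACBCC…CCBCACBCCBCACBCCBCACBCACCCBCACBCACCCBCCBCCBCACBCACCCBCACBC  (len 252)
t=6: ACCCBCCBCCBCACBCCBCACBCCBCACBCACCCBCACBCCBCACBCACCCBCACBCC…CCBCACBCCBCACBCCBCACBCACCCBCACBCACCCBCCBCCBCACBCACCCBCACBC  (len 636)
t=7: ACCCBCCBCCBCACBCCBCACBCCBCACBCACCCBCACBCCBCACBCACCCBCACBCC…CCBCACBCCBCACBCCBCACBCACCCBCACBCACCCBCCBCCBCACBCACCCBCACBC  (len 1604)
t=8: ACCCBCCBCCBCACBCCBCACBCCBCACBCACCCBCACBCCBCACBCACCCBCACBCC…CCBCACBCCBCACBCCBCACBCACCCBCACBCACCCBCCBCCBCACBCACCCBCACBC  (len 4044)

2440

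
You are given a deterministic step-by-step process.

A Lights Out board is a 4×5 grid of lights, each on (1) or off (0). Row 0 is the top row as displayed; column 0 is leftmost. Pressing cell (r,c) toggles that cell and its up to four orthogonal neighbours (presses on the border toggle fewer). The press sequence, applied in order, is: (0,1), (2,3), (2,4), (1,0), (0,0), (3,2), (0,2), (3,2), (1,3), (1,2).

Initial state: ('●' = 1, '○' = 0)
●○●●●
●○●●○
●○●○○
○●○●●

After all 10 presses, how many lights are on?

8

0) ●○●●●
●○●●○
●○●○○
○●○●●
1) ○●○●●
●●●●○
●○●○○
○●○●●
2) ○●○●●
●●●○○
●○○●●
○●○○●
3) ○●○●●
●●●○●
●○○○○
○●○○○
4) ●●○●●
○○●○●
○○○○○
○●○○○
5) ○○○●●
●○●○●
○○○○○
○●○○○
6) ○○○●●
●○●○●
○○●○○
○○●●○
7) ○●●○●
●○○○●
○○●○○
○○●●○
8) ○●●○●
●○○○●
○○○○○
○●○○○
9) ○●●●●
●○●●○
○○○●○
○●○○○
10) ○●○●●
●●○○○
○○●●○
○●○○○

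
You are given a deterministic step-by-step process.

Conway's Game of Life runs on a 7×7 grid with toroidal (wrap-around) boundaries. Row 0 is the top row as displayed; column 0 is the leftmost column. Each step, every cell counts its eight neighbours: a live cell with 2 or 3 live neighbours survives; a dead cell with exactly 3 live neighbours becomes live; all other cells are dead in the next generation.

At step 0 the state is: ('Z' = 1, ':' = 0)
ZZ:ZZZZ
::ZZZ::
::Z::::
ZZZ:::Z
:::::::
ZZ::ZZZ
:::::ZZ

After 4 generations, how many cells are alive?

18

step 0: ZZ:ZZZZ
::ZZZ::
::Z::::
ZZZ:::Z
:::::::
ZZ::ZZZ
:::::ZZ
step 1: ZZ:::::
Z:::::Z
Z::::::
ZZZ::::
::Z::::
Z:::Z::
::ZZ:::
step 2: ZZZ:::Z
::::::Z
:::::::
Z:Z::::
Z:ZZ:::
:ZZ::::
Z:ZZ:::
step 3: ::ZZ::Z
:Z::::Z
:::::::
::ZZ:::
Z::Z:::
Z::::::
:::Z::Z
step 4: ::ZZ:ZZ
Z:Z::::
::Z::::
::ZZ:::
:ZZZ:::
Z:::::Z
Z:ZZ::Z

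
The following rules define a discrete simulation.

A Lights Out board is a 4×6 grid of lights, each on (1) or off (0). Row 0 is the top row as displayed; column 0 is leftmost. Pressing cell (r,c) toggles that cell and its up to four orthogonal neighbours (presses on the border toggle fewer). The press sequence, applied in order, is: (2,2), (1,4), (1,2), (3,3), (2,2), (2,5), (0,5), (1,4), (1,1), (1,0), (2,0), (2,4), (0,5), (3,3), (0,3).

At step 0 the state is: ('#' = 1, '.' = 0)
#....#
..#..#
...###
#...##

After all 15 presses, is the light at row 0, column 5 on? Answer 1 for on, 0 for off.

1

[0] #....#
..#..#
...###
#...##
[1] #....#
.....#
.##.##
#.#.##
[2] #...##
...##.
.##..#
#.#.##
[3] #.#.##
.##.#.
.#...#
#.#.##
[4] #.#.##
.##.#.
.#.#.#
#..#.#
[5] #.#.##
.#..#.
..#..#
#.##.#
[6] #.#.##
.#..##
..#.#.
#.##..
[7] #.#...
.#..#.
..#.#.
#.##..
[8] #.#.#.
.#.#.#
..#...
#.##..
[9] ###.#.
#.##.#
.##...
#.##..
[10] .##.#.
.###.#
###...
#.##..
[11] .##.#.
####.#
..#...
..##..
[12] .##.#.
######
..####
..###.
[13] .##..#
#####.
..####
..###.
[14] .##..#
#####.
..#.##
......
[15] .#.###
###.#.
..#.##
......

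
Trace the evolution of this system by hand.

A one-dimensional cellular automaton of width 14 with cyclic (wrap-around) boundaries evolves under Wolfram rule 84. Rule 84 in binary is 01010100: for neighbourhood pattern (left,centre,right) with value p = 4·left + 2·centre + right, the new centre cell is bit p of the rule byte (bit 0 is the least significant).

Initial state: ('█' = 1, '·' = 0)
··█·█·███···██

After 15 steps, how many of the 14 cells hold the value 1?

gen 0: ··█·█·███···██
gen 1: █·█·█···██···█
gen 2: █·█·██···██···
gen 3: █·█··██···██··
gen 4: █·██··██···██·
gen 5: █··██··██···█·
gen 6: ██··██··██··█·
gen 7: ·██··██··██·█·
gen 8: ··██··██··█·██
gen 9: █··██··██·█··█
gen 10: ██··██··█·██··
gen 11: ·██··██·█··██·
gen 12: ··██··█·██··██
gen 13: █··██·█··██··█
gen 14: ██··█·██··██··
gen 15: ·██·█··██··██·

7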